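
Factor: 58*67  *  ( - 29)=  -112694 = -2^1*29^2*67^1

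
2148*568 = 1220064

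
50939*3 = 152817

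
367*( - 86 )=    - 31562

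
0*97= 0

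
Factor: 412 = 2^2*103^1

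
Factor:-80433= -3^5 * 331^1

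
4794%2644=2150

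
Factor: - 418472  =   - 2^3*17^2 * 181^1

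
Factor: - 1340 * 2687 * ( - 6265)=22557633700 = 2^2*5^2*7^1*67^1*179^1*2687^1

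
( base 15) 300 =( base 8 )1243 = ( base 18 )219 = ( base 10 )675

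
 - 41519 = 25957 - 67476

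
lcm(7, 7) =7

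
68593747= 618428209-549834462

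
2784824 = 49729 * 56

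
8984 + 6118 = 15102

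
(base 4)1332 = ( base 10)126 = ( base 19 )6c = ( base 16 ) 7e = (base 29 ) 4A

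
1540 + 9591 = 11131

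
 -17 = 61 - 78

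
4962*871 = 4321902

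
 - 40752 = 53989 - 94741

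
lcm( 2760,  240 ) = 5520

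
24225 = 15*1615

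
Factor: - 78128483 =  - 2843^1*27481^1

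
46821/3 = 15607= 15607.00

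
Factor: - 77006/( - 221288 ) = 2^( - 2 )*199^( - 1 )*277^1  =  277/796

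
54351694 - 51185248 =3166446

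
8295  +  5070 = 13365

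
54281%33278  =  21003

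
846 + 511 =1357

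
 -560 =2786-3346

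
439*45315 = 19893285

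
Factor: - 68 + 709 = 641^1  =  641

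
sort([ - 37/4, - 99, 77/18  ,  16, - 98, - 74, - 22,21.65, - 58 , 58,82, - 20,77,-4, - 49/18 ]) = [ - 99,-98, - 74, - 58,  -  22, - 20, - 37/4, - 4, - 49/18, 77/18, 16,21.65, 58, 77, 82 ]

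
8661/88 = 8661/88 = 98.42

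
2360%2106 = 254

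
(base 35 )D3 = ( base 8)712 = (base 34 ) dg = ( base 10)458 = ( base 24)J2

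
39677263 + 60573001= 100250264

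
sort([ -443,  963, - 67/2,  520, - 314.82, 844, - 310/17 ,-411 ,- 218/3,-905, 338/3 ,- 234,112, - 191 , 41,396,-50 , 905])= [  -  905,  -  443 ,  -  411,  -  314.82 ,-234, - 191,  -  218/3, - 50 , - 67/2, - 310/17, 41,  112, 338/3,396, 520,844 , 905 , 963] 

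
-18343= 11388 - 29731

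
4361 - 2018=2343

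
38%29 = 9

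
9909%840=669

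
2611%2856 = 2611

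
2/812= 1/406 = 0.00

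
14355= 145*99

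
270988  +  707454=978442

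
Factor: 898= 2^1*449^1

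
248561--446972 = 695533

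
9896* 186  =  1840656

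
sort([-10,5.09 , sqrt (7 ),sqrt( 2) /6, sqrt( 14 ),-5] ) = [ - 10,-5, sqrt(2) /6,sqrt( 7),sqrt( 14), 5.09 ] 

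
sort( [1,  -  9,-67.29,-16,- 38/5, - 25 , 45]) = [- 67.29, - 25,  -  16, - 9,-38/5,1,45 ] 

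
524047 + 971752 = 1495799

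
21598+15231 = 36829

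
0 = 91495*0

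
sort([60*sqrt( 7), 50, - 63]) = [ - 63,50,60*sqrt(7)]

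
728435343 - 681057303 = 47378040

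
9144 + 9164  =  18308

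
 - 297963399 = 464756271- 762719670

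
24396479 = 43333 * 563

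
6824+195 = 7019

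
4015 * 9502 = 38150530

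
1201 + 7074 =8275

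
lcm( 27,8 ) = 216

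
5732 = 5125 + 607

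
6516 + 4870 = 11386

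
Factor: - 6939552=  - 2^5*  3^1* 72287^1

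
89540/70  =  1279 + 1/7 = 1279.14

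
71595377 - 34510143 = 37085234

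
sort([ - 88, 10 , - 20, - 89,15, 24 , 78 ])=[-89  , -88, - 20, 10 , 15,24 , 78 ]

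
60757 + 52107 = 112864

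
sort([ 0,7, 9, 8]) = [ 0,7 , 8,  9 ]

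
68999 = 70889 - 1890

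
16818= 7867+8951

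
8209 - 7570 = 639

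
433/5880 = 433/5880 = 0.07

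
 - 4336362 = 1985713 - 6322075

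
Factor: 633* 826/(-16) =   -  261429/8 = -2^(-3)*3^1*7^1*59^1*211^1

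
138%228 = 138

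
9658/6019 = 9658/6019 =1.60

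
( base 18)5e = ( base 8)150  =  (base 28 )3K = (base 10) 104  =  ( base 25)44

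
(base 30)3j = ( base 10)109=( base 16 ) 6d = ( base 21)54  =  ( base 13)85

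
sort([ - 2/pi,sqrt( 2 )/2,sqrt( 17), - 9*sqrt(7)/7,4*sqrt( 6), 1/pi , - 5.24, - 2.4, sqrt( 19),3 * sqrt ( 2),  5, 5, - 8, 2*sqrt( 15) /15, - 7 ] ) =[ - 8, -7, - 5.24, - 9 * sqrt( 7) /7,-2.4, -2/pi,1/pi,2*  sqrt( 15)/15,sqrt( 2 ) /2,sqrt (17),  3*sqrt( 2),sqrt( 19), 5,5,4*sqrt (6)] 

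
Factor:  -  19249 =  - 19249^1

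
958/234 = 4 + 11/117 = 4.09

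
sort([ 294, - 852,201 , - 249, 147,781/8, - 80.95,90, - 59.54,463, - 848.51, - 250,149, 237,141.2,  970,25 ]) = [ - 852, - 848.51, - 250, - 249,  -  80.95, - 59.54,25,90,781/8, 141.2  ,  147, 149,  201,237, 294,463,970]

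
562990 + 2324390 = 2887380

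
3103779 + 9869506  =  12973285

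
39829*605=24096545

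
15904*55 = 874720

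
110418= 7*15774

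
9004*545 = 4907180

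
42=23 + 19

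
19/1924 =19/1924 = 0.01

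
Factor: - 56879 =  - 23^1 * 2473^1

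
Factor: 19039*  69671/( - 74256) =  - 2^( - 4) * 3^( - 1)*13^( - 1 )*17^ (- 1 )*37^1*79^1*241^1*269^1  =  - 189495167/10608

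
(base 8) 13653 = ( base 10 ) 6059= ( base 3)22022102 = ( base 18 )10cb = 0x17AB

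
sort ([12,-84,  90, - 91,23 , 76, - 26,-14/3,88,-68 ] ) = [-91, - 84,-68, - 26, - 14/3, 12,  23, 76, 88, 90] 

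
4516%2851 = 1665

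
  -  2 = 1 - 3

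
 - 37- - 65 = 28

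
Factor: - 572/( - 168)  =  2^( - 1)*3^ ( - 1) * 7^(-1 ) * 11^1 * 13^1 = 143/42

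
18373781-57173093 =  - 38799312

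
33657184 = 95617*352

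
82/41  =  2 = 2.00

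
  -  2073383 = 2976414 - 5049797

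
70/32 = 35/16= 2.19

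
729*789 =575181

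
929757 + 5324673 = 6254430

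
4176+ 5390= 9566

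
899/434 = 29/14 = 2.07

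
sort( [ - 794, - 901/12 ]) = [ - 794, - 901/12]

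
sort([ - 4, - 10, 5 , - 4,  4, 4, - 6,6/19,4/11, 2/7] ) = [ - 10,-6, - 4, - 4,  2/7, 6/19 , 4/11, 4,4, 5 ] 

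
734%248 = 238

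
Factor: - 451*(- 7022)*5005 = 15850444610 = 2^1*5^1*7^1*11^2*13^1*41^1*3511^1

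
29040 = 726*40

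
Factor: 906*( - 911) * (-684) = 2^3*3^3*19^1*151^1*911^1 = 564550344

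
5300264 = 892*5942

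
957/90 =10+19/30 = 10.63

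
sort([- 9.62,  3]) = [ - 9.62, 3] 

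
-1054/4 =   -  527/2 =-263.50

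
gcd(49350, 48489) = 21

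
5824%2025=1774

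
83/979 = 83/979 = 0.08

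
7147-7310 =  -163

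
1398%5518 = 1398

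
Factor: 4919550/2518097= 2^1*3^1*5^2 * 41^( - 1)*32797^1*61417^( - 1) 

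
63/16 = 3 + 15/16 = 3.94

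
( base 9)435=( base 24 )EK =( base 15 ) 18b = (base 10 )356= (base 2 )101100100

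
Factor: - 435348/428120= - 2^ (-1)*3^3*5^( - 1)*7^( - 1)*11^(-1 )*29^1 =- 783/770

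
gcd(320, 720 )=80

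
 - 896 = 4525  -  5421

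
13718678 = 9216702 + 4501976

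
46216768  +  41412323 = 87629091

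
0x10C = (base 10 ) 268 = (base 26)A8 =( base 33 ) 84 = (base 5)2033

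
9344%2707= 1223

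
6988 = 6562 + 426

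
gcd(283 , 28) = 1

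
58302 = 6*9717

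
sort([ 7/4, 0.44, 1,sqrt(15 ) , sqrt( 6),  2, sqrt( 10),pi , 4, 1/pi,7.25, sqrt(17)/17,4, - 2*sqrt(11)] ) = [-2*sqrt( 11),sqrt( 17)/17,  1/pi, 0.44, 1, 7/4,  2, sqrt( 6), pi, sqrt( 10) , sqrt( 15), 4, 4,  7.25]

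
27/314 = 27/314= 0.09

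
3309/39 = 84 + 11/13 =84.85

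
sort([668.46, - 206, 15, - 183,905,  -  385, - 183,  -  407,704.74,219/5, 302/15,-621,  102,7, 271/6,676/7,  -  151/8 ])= [ - 621, - 407, - 385, - 206,-183, - 183 , - 151/8 , 7,15,302/15 , 219/5,271/6, 676/7, 102  ,  668.46,704.74,905 ] 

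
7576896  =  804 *9424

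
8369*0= 0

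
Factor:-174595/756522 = - 2^( - 1)*3^(-2) * 5^1*13^( - 1 )*53^( - 1) * 61^( - 1)*34919^1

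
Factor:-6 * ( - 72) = 2^4*3^3  =  432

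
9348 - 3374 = 5974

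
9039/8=1129 + 7/8 = 1129.88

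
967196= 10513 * 92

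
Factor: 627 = 3^1*11^1*19^1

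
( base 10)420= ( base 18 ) 156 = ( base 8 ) 644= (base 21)k0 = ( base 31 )DH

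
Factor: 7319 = 13^1*563^1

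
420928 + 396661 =817589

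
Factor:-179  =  -179^1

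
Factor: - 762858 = - 2^1*3^4*17^1*277^1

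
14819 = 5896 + 8923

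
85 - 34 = 51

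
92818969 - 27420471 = 65398498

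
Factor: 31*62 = 2^1*31^2 = 1922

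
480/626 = 240/313 = 0.77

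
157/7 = 157/7 = 22.43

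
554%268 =18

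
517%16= 5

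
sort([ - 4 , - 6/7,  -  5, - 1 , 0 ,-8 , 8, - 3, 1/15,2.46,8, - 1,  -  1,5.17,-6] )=[ - 8,  -  6, -5,  -  4, - 3, - 1,-1,- 1, - 6/7,0, 1/15, 2.46,5.17,8,8]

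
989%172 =129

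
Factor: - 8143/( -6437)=17^1*41^( - 1 ) * 157^( - 1) * 479^1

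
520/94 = 5 + 25/47 = 5.53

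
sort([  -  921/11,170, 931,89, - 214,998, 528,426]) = [-214,-921/11,89,170, 426,  528,931  ,  998]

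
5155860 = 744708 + 4411152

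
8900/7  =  1271  +  3/7 = 1271.43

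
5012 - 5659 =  - 647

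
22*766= 16852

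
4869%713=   591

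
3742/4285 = 3742/4285=0.87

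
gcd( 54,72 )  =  18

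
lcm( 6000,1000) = 6000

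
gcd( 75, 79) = 1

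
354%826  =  354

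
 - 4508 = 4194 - 8702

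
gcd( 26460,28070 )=70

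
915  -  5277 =  -  4362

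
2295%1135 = 25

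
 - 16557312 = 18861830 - 35419142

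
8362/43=194 + 20/43  =  194.47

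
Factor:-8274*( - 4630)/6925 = 2^2 * 3^1*5^( - 1)*7^1*197^1 * 277^( - 1)*463^1 =7661724/1385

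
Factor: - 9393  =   - 3^1*31^1 * 101^1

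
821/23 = 35 + 16/23 = 35.70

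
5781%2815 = 151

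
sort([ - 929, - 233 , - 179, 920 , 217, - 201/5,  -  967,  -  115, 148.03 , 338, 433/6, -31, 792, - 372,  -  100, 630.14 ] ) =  [ - 967, - 929, - 372, - 233, - 179, - 115, - 100, - 201/5, - 31, 433/6 , 148.03, 217, 338,630.14, 792  ,  920 ] 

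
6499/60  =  6499/60 = 108.32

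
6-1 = 5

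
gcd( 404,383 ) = 1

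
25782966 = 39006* 661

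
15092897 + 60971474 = 76064371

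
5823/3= 1941 = 1941.00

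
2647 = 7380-4733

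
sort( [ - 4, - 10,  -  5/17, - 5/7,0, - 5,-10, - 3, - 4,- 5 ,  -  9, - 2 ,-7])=[ - 10,-10 , - 9, - 7, - 5,  -  5,  -  4,-4,-3, - 2,-5/7, - 5/17,  0 ]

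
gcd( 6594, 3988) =2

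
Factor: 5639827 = 19^1*296833^1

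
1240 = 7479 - 6239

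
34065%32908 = 1157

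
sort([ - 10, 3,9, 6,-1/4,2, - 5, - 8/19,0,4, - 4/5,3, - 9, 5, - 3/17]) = [ - 10,-9, - 5, -4/5, - 8/19,  -  1/4, - 3/17,0,2,3,3, 4,  5,6 , 9] 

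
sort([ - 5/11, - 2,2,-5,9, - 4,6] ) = [- 5, - 4, - 2, - 5/11,2,6, 9]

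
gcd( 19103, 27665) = 1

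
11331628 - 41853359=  - 30521731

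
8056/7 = 1150+6/7 = 1150.86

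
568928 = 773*736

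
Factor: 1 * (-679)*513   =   - 348327 = - 3^3*7^1*19^1*97^1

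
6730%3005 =720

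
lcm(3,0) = 0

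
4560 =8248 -3688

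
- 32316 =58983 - 91299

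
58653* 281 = 16481493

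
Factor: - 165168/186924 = - 2^2*3^1*31^1*421^( - 1) = - 372/421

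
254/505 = 254/505 = 0.50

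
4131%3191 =940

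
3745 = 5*749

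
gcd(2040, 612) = 204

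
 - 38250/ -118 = 19125/59 = 324.15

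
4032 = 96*42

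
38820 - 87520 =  - 48700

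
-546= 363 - 909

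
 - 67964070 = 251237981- 319202051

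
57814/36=28907/18 = 1605.94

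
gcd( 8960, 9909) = 1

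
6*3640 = 21840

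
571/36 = 15 + 31/36=15.86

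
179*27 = 4833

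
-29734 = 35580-65314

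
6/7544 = 3/3772  =  0.00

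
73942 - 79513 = -5571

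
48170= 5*9634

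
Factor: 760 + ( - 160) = 600  =  2^3*3^1*5^2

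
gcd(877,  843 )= 1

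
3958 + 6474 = 10432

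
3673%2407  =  1266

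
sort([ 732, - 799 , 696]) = [-799,  696, 732] 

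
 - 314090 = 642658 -956748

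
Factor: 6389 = 6389^1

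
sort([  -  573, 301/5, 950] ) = [ -573, 301/5, 950]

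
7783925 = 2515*3095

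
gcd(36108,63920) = 68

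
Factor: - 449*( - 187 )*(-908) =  - 76238404= - 2^2*11^1 * 17^1*227^1*449^1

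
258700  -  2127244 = -1868544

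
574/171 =574/171=   3.36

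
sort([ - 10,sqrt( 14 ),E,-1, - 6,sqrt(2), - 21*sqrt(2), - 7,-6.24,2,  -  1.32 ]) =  [ - 21*sqrt(2), - 10, - 7, - 6.24,  -  6  , - 1.32, -1, sqrt(2),2, E,sqrt( 14)]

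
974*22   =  21428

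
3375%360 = 135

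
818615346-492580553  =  326034793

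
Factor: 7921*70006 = 2^1*17^1*29^1*71^1*89^2 = 554517526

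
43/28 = 1 + 15/28 = 1.54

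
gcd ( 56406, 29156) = 2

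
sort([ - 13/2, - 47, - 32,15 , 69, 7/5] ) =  [ - 47,  -  32, - 13/2, 7/5,15, 69]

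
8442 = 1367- - 7075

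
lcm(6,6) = 6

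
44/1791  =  44/1791=   0.02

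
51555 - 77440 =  - 25885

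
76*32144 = 2442944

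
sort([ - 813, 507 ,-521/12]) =[-813,- 521/12, 507] 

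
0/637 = 0 = 0.00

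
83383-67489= 15894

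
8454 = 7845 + 609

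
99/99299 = 99/99299 = 0.00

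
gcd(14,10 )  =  2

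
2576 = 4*644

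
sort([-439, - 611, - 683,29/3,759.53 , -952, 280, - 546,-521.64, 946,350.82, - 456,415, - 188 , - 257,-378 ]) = [ - 952, - 683,-611 ,-546,- 521.64, - 456, - 439 , -378 , -257, - 188,  29/3, 280,  350.82, 415,759.53,946]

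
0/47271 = 0= 0.00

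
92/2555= 92/2555=0.04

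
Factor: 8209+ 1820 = 3^1*3343^1 = 10029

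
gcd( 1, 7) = 1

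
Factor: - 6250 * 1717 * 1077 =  - 2^1*3^1 * 5^5*17^1*101^1 * 359^1 = -11557556250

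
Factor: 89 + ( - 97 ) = - 8  =  - 2^3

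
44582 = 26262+18320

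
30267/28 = 1080+27/28 = 1080.96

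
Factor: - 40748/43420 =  - 61/65= - 5^(- 1)*13^(  -  1)* 61^1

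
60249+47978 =108227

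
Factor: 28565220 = 2^2*3^1 * 5^1*476087^1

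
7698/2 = 3849 = 3849.00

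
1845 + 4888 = 6733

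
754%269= 216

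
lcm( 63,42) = 126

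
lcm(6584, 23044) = 46088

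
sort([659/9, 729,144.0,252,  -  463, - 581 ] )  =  [ -581,  -  463 , 659/9, 144.0,252,729]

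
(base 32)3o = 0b1111000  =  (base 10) 120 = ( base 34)3I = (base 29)44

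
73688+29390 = 103078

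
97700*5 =488500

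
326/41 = 7 + 39/41  =  7.95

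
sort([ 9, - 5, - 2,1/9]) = [ - 5,-2,1/9 , 9]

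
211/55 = 211/55 = 3.84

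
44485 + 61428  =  105913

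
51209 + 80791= 132000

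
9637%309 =58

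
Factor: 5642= 2^1*7^1*13^1 * 31^1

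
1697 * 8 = 13576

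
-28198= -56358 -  - 28160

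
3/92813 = 3/92813 =0.00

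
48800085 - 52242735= - 3442650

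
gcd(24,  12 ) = 12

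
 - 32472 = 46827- 79299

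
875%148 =135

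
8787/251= 8787/251=35.01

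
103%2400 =103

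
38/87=38/87 = 0.44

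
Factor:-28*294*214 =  - 1761648 = - 2^4* 3^1*7^3*107^1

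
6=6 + 0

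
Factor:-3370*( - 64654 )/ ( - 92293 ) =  - 217883980/92293=- 2^2*5^1*17^( - 1)*61^(-1 )*89^( - 1)*337^1*32327^1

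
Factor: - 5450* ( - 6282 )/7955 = 2^2*3^2*5^1* 37^( - 1)*43^ (- 1 )  *  109^1* 349^1 = 6847380/1591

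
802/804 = 401/402= 1.00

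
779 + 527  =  1306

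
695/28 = 24 + 23/28 = 24.82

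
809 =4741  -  3932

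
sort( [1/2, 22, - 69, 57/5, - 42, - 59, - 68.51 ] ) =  [ - 69, - 68.51, - 59, - 42,1/2 , 57/5,22] 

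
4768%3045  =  1723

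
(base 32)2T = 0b1011101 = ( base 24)3l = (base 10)93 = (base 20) 4d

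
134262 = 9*14918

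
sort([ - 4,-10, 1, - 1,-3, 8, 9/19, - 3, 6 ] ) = [  -  10, - 4,-3, - 3, - 1,9/19,  1, 6,  8 ] 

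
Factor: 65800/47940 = 2^1*3^( - 1 )*5^1 * 7^1 * 17^( - 1 ) = 70/51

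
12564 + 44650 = 57214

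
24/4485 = 8/1495 = 0.01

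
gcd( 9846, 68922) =9846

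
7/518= 1/74=0.01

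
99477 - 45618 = 53859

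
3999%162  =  111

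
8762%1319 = 848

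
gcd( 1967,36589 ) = 7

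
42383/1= 42383 = 42383.00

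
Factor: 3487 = 11^1 * 317^1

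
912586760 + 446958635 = 1359545395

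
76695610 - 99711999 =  - 23016389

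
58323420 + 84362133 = 142685553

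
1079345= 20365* 53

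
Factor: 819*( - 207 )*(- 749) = 3^4*7^2*13^1*23^1*107^1=126980217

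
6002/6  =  3001/3=1000.33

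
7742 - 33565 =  - 25823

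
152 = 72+80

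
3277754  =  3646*899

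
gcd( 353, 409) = 1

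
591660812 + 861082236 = 1452743048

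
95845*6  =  575070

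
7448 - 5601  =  1847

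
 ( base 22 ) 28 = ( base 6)124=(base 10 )52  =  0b110100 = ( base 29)1n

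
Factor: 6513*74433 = 484782129=3^2 *13^1*43^1 * 167^1 * 577^1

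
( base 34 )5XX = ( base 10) 6935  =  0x1B17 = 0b1101100010111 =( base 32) 6ON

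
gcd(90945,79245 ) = 45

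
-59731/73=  - 59731/73 = -818.23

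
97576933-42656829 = 54920104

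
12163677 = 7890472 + 4273205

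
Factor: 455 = 5^1*7^1*13^1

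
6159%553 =76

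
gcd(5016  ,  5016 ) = 5016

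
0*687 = 0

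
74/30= 2 + 7/15 = 2.47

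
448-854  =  -406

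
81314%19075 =5014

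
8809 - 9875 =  - 1066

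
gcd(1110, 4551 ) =111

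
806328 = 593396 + 212932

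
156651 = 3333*47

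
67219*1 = 67219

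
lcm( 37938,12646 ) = 37938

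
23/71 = 23/71 = 0.32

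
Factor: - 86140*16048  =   - 2^6*5^1*17^1*59^2* 73^1 = - 1382374720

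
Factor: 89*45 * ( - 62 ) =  - 248310 = -  2^1 * 3^2*5^1*31^1*89^1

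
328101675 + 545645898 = 873747573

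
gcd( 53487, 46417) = 7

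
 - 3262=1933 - 5195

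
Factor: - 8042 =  - 2^1*4021^1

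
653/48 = 13 + 29/48 = 13.60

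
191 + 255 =446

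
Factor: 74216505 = 3^1*5^1*11^1*449797^1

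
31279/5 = 31279/5= 6255.80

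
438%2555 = 438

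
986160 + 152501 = 1138661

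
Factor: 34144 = 2^5*11^1*97^1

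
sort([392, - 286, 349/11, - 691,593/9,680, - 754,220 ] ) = [ - 754, - 691, - 286,349/11, 593/9,220, 392,  680 ] 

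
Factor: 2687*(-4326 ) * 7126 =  - 82832353212=- 2^2*3^1*7^2*103^1*509^1*2687^1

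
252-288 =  -36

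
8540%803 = 510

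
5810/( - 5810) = - 1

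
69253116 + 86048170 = 155301286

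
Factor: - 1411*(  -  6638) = 2^1*17^1*83^1 * 3319^1 =9366218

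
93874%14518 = 6766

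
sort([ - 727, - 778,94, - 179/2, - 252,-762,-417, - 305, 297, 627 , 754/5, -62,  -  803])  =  [-803,-778, - 762,  -  727,  -  417, - 305, - 252,  -  179/2, - 62, 94,754/5, 297,627] 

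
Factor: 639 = 3^2*71^1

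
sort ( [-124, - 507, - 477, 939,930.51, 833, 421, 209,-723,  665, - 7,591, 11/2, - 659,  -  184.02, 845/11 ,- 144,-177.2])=[ - 723, - 659, - 507, - 477, - 184.02, - 177.2, - 144,-124, - 7, 11/2, 845/11, 209,421,591,665 , 833, 930.51,939]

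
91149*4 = 364596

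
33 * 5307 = 175131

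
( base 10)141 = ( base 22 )69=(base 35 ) 41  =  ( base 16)8D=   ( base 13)AB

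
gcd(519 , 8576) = 1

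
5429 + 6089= 11518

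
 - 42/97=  - 42/97=-0.43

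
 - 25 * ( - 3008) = 75200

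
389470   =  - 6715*( - 58 )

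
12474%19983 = 12474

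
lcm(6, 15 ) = 30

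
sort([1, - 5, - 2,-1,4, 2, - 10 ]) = [ - 10, - 5, - 2, - 1,1, 2,  4]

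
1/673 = 1/673 = 0.00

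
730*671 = 489830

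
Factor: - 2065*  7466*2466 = -38019037140 = - 2^2*3^2*5^1*7^1*59^1*137^1* 3733^1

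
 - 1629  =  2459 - 4088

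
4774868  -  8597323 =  - 3822455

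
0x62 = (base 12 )82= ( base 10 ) 98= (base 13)77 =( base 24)42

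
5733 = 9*637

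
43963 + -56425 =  - 12462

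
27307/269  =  27307/269 = 101.51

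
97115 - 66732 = 30383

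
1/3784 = 1/3784  =  0.00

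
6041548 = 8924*677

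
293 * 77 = 22561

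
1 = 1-0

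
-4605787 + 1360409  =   - 3245378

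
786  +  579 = 1365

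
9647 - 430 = 9217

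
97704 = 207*472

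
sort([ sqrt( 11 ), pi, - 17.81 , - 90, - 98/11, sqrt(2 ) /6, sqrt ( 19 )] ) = [ -90,  -  17.81, - 98/11, sqrt(2) /6,pi,sqrt(11), sqrt( 19) ]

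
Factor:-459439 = - 19^1*24181^1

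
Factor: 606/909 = 2/3 = 2^1 * 3^ ( - 1)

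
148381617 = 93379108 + 55002509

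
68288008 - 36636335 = 31651673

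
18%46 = 18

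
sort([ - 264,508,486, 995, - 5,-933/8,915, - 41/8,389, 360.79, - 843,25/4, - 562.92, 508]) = [ - 843, - 562.92, - 264, - 933/8, - 41/8,  -  5, 25/4, 360.79 , 389, 486,508, 508, 915 , 995 ] 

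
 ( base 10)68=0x44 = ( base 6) 152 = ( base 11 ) 62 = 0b1000100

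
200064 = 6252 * 32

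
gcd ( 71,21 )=1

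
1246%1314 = 1246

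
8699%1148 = 663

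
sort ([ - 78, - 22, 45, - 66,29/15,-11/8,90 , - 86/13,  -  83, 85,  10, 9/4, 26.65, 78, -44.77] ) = [ - 83, - 78, - 66, - 44.77, - 22, - 86/13, - 11/8,29/15, 9/4,10 , 26.65,45,  78, 85, 90 ] 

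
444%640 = 444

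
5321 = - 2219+7540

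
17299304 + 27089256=44388560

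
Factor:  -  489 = -3^1*163^1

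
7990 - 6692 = 1298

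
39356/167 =235 + 111/167 =235.66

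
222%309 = 222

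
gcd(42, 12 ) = 6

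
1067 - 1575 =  - 508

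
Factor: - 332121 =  -3^1*149^1*743^1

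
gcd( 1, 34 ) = 1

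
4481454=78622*57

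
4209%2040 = 129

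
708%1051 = 708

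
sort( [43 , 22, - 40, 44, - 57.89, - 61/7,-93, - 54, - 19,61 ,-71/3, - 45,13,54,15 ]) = [ -93, - 57.89, -54, - 45, - 40, - 71/3, - 19, - 61/7,13 , 15,  22,43,44,54,61] 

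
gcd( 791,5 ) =1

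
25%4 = 1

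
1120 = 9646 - 8526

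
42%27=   15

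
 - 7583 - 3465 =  - 11048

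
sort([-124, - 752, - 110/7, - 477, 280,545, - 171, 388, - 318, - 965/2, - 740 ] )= [-752, - 740, - 965/2,-477, - 318, - 171, - 124,-110/7,280,388,545 ] 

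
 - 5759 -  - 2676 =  - 3083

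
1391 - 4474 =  - 3083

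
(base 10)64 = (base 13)4c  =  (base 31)22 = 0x40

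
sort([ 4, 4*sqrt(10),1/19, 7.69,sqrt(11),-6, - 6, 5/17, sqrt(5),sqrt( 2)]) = [-6, - 6, 1/19 , 5/17,sqrt( 2), sqrt( 5 ), sqrt( 11), 4 , 7.69 , 4*sqrt(10 )]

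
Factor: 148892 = 2^2*37223^1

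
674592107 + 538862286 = 1213454393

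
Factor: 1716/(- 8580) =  - 1/5  =  - 5^( - 1)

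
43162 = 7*6166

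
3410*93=317130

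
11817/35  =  11817/35 = 337.63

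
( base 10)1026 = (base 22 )22E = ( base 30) 146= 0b10000000010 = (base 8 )2002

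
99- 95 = 4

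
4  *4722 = 18888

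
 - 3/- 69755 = 3/69755=0.00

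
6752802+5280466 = 12033268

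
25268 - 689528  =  -664260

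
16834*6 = 101004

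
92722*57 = 5285154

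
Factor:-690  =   - 2^1*3^1*5^1*23^1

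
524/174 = 3+1/87 =3.01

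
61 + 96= 157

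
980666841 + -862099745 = 118567096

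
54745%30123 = 24622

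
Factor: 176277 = 3^1*67^1*877^1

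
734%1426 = 734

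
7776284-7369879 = 406405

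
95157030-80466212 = 14690818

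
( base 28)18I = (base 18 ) 330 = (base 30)146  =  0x402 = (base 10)1026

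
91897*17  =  1562249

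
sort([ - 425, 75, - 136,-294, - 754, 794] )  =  [ - 754, - 425, - 294, - 136,75,  794]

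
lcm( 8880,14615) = 701520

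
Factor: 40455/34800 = 2^ ( - 4 ) *3^1*5^(  -  1 )* 31^1 =93/80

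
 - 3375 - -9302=5927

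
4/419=4/419 = 0.01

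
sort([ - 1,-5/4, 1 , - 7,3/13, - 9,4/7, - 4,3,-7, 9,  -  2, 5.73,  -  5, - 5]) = [ - 9,-7, - 7, - 5,-5,-4,-2,- 5/4, - 1, 3/13,4/7, 1, 3, 5.73, 9]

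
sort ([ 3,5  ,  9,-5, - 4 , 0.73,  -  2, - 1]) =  [ - 5 , - 4, - 2, - 1,0.73,3, 5, 9 ]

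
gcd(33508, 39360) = 4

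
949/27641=949/27641 = 0.03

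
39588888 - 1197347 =38391541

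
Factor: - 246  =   - 2^1*3^1*41^1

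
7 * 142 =994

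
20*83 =1660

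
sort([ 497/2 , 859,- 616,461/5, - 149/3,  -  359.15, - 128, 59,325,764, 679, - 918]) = [ - 918, - 616,-359.15,-128,-149/3,59,461/5, 497/2, 325, 679, 764, 859] 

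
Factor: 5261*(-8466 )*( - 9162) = 408072053412 = 2^2*3^3*17^1*83^1*509^1*5261^1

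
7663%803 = 436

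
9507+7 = 9514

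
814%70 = 44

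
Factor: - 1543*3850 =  - 2^1*5^2*7^1*11^1 * 1543^1 = -5940550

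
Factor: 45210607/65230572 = 2^(-2 )*3^ ( - 1) * 11^ ( - 1) * 13^1*19^(-1 )*31^( - 1 )*431^1*839^( - 1 ) * 8069^1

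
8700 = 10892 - 2192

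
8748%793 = 25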